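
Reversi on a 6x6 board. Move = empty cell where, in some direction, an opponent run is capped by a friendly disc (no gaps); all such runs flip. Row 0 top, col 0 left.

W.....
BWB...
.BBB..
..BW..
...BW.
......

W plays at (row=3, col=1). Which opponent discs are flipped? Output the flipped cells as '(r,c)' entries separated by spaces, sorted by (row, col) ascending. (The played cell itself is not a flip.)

Dir NW: first cell '.' (not opp) -> no flip
Dir N: opp run (2,1) capped by W -> flip
Dir NE: opp run (2,2), next='.' -> no flip
Dir W: first cell '.' (not opp) -> no flip
Dir E: opp run (3,2) capped by W -> flip
Dir SW: first cell '.' (not opp) -> no flip
Dir S: first cell '.' (not opp) -> no flip
Dir SE: first cell '.' (not opp) -> no flip

Answer: (2,1) (3,2)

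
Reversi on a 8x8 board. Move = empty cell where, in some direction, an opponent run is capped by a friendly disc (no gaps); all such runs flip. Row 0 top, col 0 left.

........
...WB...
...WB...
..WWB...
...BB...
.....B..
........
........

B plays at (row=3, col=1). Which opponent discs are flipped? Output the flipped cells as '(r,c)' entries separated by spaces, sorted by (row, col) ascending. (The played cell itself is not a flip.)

Answer: (3,2) (3,3)

Derivation:
Dir NW: first cell '.' (not opp) -> no flip
Dir N: first cell '.' (not opp) -> no flip
Dir NE: first cell '.' (not opp) -> no flip
Dir W: first cell '.' (not opp) -> no flip
Dir E: opp run (3,2) (3,3) capped by B -> flip
Dir SW: first cell '.' (not opp) -> no flip
Dir S: first cell '.' (not opp) -> no flip
Dir SE: first cell '.' (not opp) -> no flip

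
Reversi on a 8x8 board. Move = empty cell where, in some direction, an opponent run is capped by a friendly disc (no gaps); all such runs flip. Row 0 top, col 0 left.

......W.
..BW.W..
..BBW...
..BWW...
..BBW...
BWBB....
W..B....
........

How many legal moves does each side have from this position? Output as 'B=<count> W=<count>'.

Answer: B=8 W=10

Derivation:
-- B to move --
(0,2): no bracket -> illegal
(0,3): flips 1 -> legal
(0,4): flips 1 -> legal
(0,5): no bracket -> illegal
(0,7): no bracket -> illegal
(1,4): flips 1 -> legal
(1,6): no bracket -> illegal
(1,7): no bracket -> illegal
(2,5): flips 2 -> legal
(2,6): no bracket -> illegal
(3,5): flips 3 -> legal
(4,0): no bracket -> illegal
(4,1): no bracket -> illegal
(4,5): flips 2 -> legal
(5,4): no bracket -> illegal
(5,5): flips 2 -> legal
(6,1): no bracket -> illegal
(6,2): no bracket -> illegal
(7,0): flips 1 -> legal
(7,1): no bracket -> illegal
B mobility = 8
-- W to move --
(0,1): flips 2 -> legal
(0,2): no bracket -> illegal
(0,3): no bracket -> illegal
(1,1): flips 2 -> legal
(1,4): no bracket -> illegal
(2,1): flips 2 -> legal
(3,1): flips 2 -> legal
(4,0): flips 1 -> legal
(4,1): flips 2 -> legal
(5,4): flips 2 -> legal
(6,1): flips 2 -> legal
(6,2): flips 1 -> legal
(6,4): no bracket -> illegal
(7,2): no bracket -> illegal
(7,3): flips 3 -> legal
(7,4): no bracket -> illegal
W mobility = 10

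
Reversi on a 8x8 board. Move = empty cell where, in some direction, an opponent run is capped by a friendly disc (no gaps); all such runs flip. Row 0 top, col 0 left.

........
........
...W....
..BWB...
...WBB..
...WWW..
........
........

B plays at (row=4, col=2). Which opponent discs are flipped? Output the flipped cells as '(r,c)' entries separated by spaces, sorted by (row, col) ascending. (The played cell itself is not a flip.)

Answer: (4,3)

Derivation:
Dir NW: first cell '.' (not opp) -> no flip
Dir N: first cell 'B' (not opp) -> no flip
Dir NE: opp run (3,3), next='.' -> no flip
Dir W: first cell '.' (not opp) -> no flip
Dir E: opp run (4,3) capped by B -> flip
Dir SW: first cell '.' (not opp) -> no flip
Dir S: first cell '.' (not opp) -> no flip
Dir SE: opp run (5,3), next='.' -> no flip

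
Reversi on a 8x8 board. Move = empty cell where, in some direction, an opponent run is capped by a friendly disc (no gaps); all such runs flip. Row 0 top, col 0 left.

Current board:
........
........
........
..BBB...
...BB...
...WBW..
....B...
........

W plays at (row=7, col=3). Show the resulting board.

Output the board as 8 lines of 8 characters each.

Place W at (7,3); scan 8 dirs for brackets.
Dir NW: first cell '.' (not opp) -> no flip
Dir N: first cell '.' (not opp) -> no flip
Dir NE: opp run (6,4) capped by W -> flip
Dir W: first cell '.' (not opp) -> no flip
Dir E: first cell '.' (not opp) -> no flip
Dir SW: edge -> no flip
Dir S: edge -> no flip
Dir SE: edge -> no flip
All flips: (6,4)

Answer: ........
........
........
..BBB...
...BB...
...WBW..
....W...
...W....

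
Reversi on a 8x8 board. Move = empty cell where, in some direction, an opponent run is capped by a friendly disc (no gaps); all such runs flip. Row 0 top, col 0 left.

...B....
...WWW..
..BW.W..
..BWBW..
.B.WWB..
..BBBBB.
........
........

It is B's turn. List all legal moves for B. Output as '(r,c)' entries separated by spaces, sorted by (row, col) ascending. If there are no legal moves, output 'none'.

Answer: (0,4) (0,5) (1,2) (1,6) (2,4) (2,6) (3,6) (4,2)

Derivation:
(0,2): no bracket -> illegal
(0,4): flips 1 -> legal
(0,5): flips 5 -> legal
(0,6): no bracket -> illegal
(1,2): flips 1 -> legal
(1,6): flips 1 -> legal
(2,4): flips 1 -> legal
(2,6): flips 2 -> legal
(3,6): flips 3 -> legal
(4,2): flips 2 -> legal
(4,6): no bracket -> illegal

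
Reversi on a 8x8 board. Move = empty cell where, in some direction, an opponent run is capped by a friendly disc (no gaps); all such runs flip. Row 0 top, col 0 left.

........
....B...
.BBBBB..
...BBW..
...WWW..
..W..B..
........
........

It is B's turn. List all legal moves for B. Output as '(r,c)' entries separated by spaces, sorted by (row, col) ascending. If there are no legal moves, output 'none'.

(2,6): no bracket -> illegal
(3,2): no bracket -> illegal
(3,6): flips 1 -> legal
(4,1): no bracket -> illegal
(4,2): no bracket -> illegal
(4,6): flips 1 -> legal
(5,1): no bracket -> illegal
(5,3): flips 1 -> legal
(5,4): flips 1 -> legal
(5,6): flips 1 -> legal
(6,1): flips 2 -> legal
(6,2): no bracket -> illegal
(6,3): no bracket -> illegal

Answer: (3,6) (4,6) (5,3) (5,4) (5,6) (6,1)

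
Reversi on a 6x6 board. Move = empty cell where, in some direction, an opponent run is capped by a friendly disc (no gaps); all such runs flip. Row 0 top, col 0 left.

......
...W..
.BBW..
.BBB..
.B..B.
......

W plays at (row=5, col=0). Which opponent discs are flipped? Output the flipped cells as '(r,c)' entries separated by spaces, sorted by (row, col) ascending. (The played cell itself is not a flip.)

Answer: (3,2) (4,1)

Derivation:
Dir NW: edge -> no flip
Dir N: first cell '.' (not opp) -> no flip
Dir NE: opp run (4,1) (3,2) capped by W -> flip
Dir W: edge -> no flip
Dir E: first cell '.' (not opp) -> no flip
Dir SW: edge -> no flip
Dir S: edge -> no flip
Dir SE: edge -> no flip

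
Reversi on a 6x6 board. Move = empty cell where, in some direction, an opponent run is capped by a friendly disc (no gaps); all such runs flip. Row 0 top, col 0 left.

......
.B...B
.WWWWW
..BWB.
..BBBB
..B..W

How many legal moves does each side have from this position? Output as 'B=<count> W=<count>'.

Answer: B=6 W=9

Derivation:
-- B to move --
(1,0): flips 1 -> legal
(1,2): flips 2 -> legal
(1,3): flips 2 -> legal
(1,4): flips 2 -> legal
(2,0): no bracket -> illegal
(3,0): no bracket -> illegal
(3,1): flips 1 -> legal
(3,5): flips 1 -> legal
(5,4): no bracket -> illegal
B mobility = 6
-- W to move --
(0,0): flips 1 -> legal
(0,1): flips 1 -> legal
(0,2): no bracket -> illegal
(0,4): no bracket -> illegal
(0,5): flips 1 -> legal
(1,0): no bracket -> illegal
(1,2): no bracket -> illegal
(1,4): no bracket -> illegal
(2,0): no bracket -> illegal
(3,1): flips 1 -> legal
(3,5): flips 2 -> legal
(4,1): flips 1 -> legal
(5,1): flips 1 -> legal
(5,3): flips 1 -> legal
(5,4): flips 4 -> legal
W mobility = 9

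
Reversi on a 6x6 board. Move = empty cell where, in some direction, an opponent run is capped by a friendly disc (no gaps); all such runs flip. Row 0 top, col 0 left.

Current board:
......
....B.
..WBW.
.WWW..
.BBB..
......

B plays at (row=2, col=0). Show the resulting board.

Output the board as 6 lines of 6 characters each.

Answer: ......
....B.
B.WBW.
.BWW..
.BBB..
......

Derivation:
Place B at (2,0); scan 8 dirs for brackets.
Dir NW: edge -> no flip
Dir N: first cell '.' (not opp) -> no flip
Dir NE: first cell '.' (not opp) -> no flip
Dir W: edge -> no flip
Dir E: first cell '.' (not opp) -> no flip
Dir SW: edge -> no flip
Dir S: first cell '.' (not opp) -> no flip
Dir SE: opp run (3,1) capped by B -> flip
All flips: (3,1)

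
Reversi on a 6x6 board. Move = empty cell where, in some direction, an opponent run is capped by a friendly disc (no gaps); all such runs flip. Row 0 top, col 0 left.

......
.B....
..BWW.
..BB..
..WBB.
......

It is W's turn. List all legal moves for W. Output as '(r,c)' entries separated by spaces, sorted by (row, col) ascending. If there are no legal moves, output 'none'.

(0,0): no bracket -> illegal
(0,1): no bracket -> illegal
(0,2): no bracket -> illegal
(1,0): no bracket -> illegal
(1,2): flips 2 -> legal
(1,3): no bracket -> illegal
(2,0): no bracket -> illegal
(2,1): flips 1 -> legal
(3,1): no bracket -> illegal
(3,4): no bracket -> illegal
(3,5): no bracket -> illegal
(4,1): flips 1 -> legal
(4,5): flips 2 -> legal
(5,2): no bracket -> illegal
(5,3): flips 2 -> legal
(5,4): no bracket -> illegal
(5,5): no bracket -> illegal

Answer: (1,2) (2,1) (4,1) (4,5) (5,3)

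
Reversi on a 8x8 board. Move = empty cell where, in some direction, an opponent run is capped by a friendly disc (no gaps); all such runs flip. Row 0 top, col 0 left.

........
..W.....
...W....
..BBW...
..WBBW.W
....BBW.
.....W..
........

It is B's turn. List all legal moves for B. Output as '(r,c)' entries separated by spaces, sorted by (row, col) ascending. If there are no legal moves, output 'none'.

(0,1): no bracket -> illegal
(0,2): no bracket -> illegal
(0,3): no bracket -> illegal
(1,1): no bracket -> illegal
(1,3): flips 1 -> legal
(1,4): flips 1 -> legal
(2,1): no bracket -> illegal
(2,2): no bracket -> illegal
(2,4): flips 1 -> legal
(2,5): flips 1 -> legal
(3,1): no bracket -> illegal
(3,5): flips 2 -> legal
(3,6): flips 1 -> legal
(3,7): no bracket -> illegal
(4,1): flips 1 -> legal
(4,6): flips 1 -> legal
(5,1): flips 1 -> legal
(5,2): flips 1 -> legal
(5,3): no bracket -> illegal
(5,7): flips 1 -> legal
(6,4): no bracket -> illegal
(6,6): no bracket -> illegal
(6,7): no bracket -> illegal
(7,4): no bracket -> illegal
(7,5): flips 1 -> legal
(7,6): flips 1 -> legal

Answer: (1,3) (1,4) (2,4) (2,5) (3,5) (3,6) (4,1) (4,6) (5,1) (5,2) (5,7) (7,5) (7,6)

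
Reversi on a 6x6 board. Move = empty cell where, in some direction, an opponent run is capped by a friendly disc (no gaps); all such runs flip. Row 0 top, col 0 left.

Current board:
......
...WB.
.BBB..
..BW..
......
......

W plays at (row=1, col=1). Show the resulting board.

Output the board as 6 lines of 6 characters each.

Place W at (1,1); scan 8 dirs for brackets.
Dir NW: first cell '.' (not opp) -> no flip
Dir N: first cell '.' (not opp) -> no flip
Dir NE: first cell '.' (not opp) -> no flip
Dir W: first cell '.' (not opp) -> no flip
Dir E: first cell '.' (not opp) -> no flip
Dir SW: first cell '.' (not opp) -> no flip
Dir S: opp run (2,1), next='.' -> no flip
Dir SE: opp run (2,2) capped by W -> flip
All flips: (2,2)

Answer: ......
.W.WB.
.BWB..
..BW..
......
......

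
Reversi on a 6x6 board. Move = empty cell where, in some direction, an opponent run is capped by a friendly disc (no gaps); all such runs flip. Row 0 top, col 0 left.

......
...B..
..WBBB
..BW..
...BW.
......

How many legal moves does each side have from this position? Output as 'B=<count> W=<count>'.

-- B to move --
(1,1): no bracket -> illegal
(1,2): flips 1 -> legal
(2,1): flips 1 -> legal
(3,1): flips 1 -> legal
(3,4): flips 1 -> legal
(3,5): no bracket -> illegal
(4,2): flips 1 -> legal
(4,5): flips 1 -> legal
(5,3): no bracket -> illegal
(5,4): no bracket -> illegal
(5,5): no bracket -> illegal
B mobility = 6
-- W to move --
(0,2): no bracket -> illegal
(0,3): flips 2 -> legal
(0,4): flips 1 -> legal
(1,2): no bracket -> illegal
(1,4): no bracket -> illegal
(1,5): flips 1 -> legal
(2,1): no bracket -> illegal
(3,1): flips 1 -> legal
(3,4): no bracket -> illegal
(3,5): no bracket -> illegal
(4,1): no bracket -> illegal
(4,2): flips 2 -> legal
(5,2): no bracket -> illegal
(5,3): flips 1 -> legal
(5,4): no bracket -> illegal
W mobility = 6

Answer: B=6 W=6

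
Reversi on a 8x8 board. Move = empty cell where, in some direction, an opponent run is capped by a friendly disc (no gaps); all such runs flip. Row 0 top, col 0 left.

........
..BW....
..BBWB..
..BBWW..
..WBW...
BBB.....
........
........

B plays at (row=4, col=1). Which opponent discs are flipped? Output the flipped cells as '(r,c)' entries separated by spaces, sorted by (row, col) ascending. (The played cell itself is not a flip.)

Dir NW: first cell '.' (not opp) -> no flip
Dir N: first cell '.' (not opp) -> no flip
Dir NE: first cell 'B' (not opp) -> no flip
Dir W: first cell '.' (not opp) -> no flip
Dir E: opp run (4,2) capped by B -> flip
Dir SW: first cell 'B' (not opp) -> no flip
Dir S: first cell 'B' (not opp) -> no flip
Dir SE: first cell 'B' (not opp) -> no flip

Answer: (4,2)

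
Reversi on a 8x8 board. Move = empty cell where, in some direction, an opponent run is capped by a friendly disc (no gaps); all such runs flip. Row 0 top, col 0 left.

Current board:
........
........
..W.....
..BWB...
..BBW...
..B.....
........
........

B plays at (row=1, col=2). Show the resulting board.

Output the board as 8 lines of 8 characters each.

Answer: ........
..B.....
..B.....
..BWB...
..BBW...
..B.....
........
........

Derivation:
Place B at (1,2); scan 8 dirs for brackets.
Dir NW: first cell '.' (not opp) -> no flip
Dir N: first cell '.' (not opp) -> no flip
Dir NE: first cell '.' (not opp) -> no flip
Dir W: first cell '.' (not opp) -> no flip
Dir E: first cell '.' (not opp) -> no flip
Dir SW: first cell '.' (not opp) -> no flip
Dir S: opp run (2,2) capped by B -> flip
Dir SE: first cell '.' (not opp) -> no flip
All flips: (2,2)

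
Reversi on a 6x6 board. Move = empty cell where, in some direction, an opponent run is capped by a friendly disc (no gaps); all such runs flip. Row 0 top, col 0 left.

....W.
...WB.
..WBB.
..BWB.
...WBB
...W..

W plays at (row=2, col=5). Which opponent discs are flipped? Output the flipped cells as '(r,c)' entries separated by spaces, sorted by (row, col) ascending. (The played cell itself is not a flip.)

Dir NW: opp run (1,4), next='.' -> no flip
Dir N: first cell '.' (not opp) -> no flip
Dir NE: edge -> no flip
Dir W: opp run (2,4) (2,3) capped by W -> flip
Dir E: edge -> no flip
Dir SW: opp run (3,4) capped by W -> flip
Dir S: first cell '.' (not opp) -> no flip
Dir SE: edge -> no flip

Answer: (2,3) (2,4) (3,4)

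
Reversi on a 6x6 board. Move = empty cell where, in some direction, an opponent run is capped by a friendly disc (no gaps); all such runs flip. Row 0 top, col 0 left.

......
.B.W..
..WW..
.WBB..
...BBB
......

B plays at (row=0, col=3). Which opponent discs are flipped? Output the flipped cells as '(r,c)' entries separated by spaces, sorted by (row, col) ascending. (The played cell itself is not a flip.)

Answer: (1,3) (2,3)

Derivation:
Dir NW: edge -> no flip
Dir N: edge -> no flip
Dir NE: edge -> no flip
Dir W: first cell '.' (not opp) -> no flip
Dir E: first cell '.' (not opp) -> no flip
Dir SW: first cell '.' (not opp) -> no flip
Dir S: opp run (1,3) (2,3) capped by B -> flip
Dir SE: first cell '.' (not opp) -> no flip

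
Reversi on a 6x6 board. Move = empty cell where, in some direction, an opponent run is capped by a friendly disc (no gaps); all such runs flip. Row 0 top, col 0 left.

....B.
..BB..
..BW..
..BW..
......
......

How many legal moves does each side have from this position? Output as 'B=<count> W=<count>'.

-- B to move --
(1,4): flips 1 -> legal
(2,4): flips 1 -> legal
(3,4): flips 2 -> legal
(4,2): no bracket -> illegal
(4,3): flips 2 -> legal
(4,4): flips 1 -> legal
B mobility = 5
-- W to move --
(0,1): flips 1 -> legal
(0,2): no bracket -> illegal
(0,3): flips 1 -> legal
(0,5): no bracket -> illegal
(1,1): flips 1 -> legal
(1,4): no bracket -> illegal
(1,5): no bracket -> illegal
(2,1): flips 1 -> legal
(2,4): no bracket -> illegal
(3,1): flips 1 -> legal
(4,1): flips 1 -> legal
(4,2): no bracket -> illegal
(4,3): no bracket -> illegal
W mobility = 6

Answer: B=5 W=6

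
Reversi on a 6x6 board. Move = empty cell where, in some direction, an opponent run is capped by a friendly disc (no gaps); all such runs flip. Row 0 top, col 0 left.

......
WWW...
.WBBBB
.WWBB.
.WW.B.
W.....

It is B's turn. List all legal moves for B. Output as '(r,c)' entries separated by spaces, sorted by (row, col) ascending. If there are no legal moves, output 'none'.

(0,0): flips 1 -> legal
(0,1): flips 1 -> legal
(0,2): flips 1 -> legal
(0,3): no bracket -> illegal
(1,3): no bracket -> illegal
(2,0): flips 1 -> legal
(3,0): flips 2 -> legal
(4,0): flips 1 -> legal
(4,3): no bracket -> illegal
(5,1): flips 1 -> legal
(5,2): flips 2 -> legal
(5,3): no bracket -> illegal

Answer: (0,0) (0,1) (0,2) (2,0) (3,0) (4,0) (5,1) (5,2)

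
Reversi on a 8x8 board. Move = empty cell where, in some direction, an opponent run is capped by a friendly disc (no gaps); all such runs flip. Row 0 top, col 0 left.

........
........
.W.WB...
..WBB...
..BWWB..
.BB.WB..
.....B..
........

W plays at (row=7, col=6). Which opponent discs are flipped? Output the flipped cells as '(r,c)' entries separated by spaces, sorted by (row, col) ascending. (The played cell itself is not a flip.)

Dir NW: opp run (6,5) capped by W -> flip
Dir N: first cell '.' (not opp) -> no flip
Dir NE: first cell '.' (not opp) -> no flip
Dir W: first cell '.' (not opp) -> no flip
Dir E: first cell '.' (not opp) -> no flip
Dir SW: edge -> no flip
Dir S: edge -> no flip
Dir SE: edge -> no flip

Answer: (6,5)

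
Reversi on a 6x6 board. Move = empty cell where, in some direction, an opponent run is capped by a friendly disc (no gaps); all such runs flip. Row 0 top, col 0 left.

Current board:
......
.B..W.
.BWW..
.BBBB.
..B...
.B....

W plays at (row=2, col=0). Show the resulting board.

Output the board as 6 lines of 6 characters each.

Place W at (2,0); scan 8 dirs for brackets.
Dir NW: edge -> no flip
Dir N: first cell '.' (not opp) -> no flip
Dir NE: opp run (1,1), next='.' -> no flip
Dir W: edge -> no flip
Dir E: opp run (2,1) capped by W -> flip
Dir SW: edge -> no flip
Dir S: first cell '.' (not opp) -> no flip
Dir SE: opp run (3,1) (4,2), next='.' -> no flip
All flips: (2,1)

Answer: ......
.B..W.
WWWW..
.BBBB.
..B...
.B....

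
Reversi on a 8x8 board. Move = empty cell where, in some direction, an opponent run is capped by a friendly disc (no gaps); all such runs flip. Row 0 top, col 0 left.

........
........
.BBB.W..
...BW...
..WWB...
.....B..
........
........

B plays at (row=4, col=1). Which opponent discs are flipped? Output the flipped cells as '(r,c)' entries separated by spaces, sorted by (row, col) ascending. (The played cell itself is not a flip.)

Answer: (4,2) (4,3)

Derivation:
Dir NW: first cell '.' (not opp) -> no flip
Dir N: first cell '.' (not opp) -> no flip
Dir NE: first cell '.' (not opp) -> no flip
Dir W: first cell '.' (not opp) -> no flip
Dir E: opp run (4,2) (4,3) capped by B -> flip
Dir SW: first cell '.' (not opp) -> no flip
Dir S: first cell '.' (not opp) -> no flip
Dir SE: first cell '.' (not opp) -> no flip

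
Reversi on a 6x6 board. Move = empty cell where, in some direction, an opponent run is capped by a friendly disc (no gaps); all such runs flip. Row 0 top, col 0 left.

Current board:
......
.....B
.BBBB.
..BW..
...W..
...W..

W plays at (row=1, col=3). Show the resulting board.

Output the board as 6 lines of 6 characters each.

Answer: ......
...W.B
.BBWB.
..BW..
...W..
...W..

Derivation:
Place W at (1,3); scan 8 dirs for brackets.
Dir NW: first cell '.' (not opp) -> no flip
Dir N: first cell '.' (not opp) -> no flip
Dir NE: first cell '.' (not opp) -> no flip
Dir W: first cell '.' (not opp) -> no flip
Dir E: first cell '.' (not opp) -> no flip
Dir SW: opp run (2,2), next='.' -> no flip
Dir S: opp run (2,3) capped by W -> flip
Dir SE: opp run (2,4), next='.' -> no flip
All flips: (2,3)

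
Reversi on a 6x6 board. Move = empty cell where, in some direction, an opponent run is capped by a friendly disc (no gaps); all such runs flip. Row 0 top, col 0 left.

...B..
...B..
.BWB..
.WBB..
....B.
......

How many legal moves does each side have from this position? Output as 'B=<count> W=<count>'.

-- B to move --
(1,1): flips 1 -> legal
(1,2): flips 1 -> legal
(2,0): no bracket -> illegal
(3,0): flips 1 -> legal
(4,0): flips 2 -> legal
(4,1): flips 1 -> legal
(4,2): no bracket -> illegal
B mobility = 5
-- W to move --
(0,2): no bracket -> illegal
(0,4): flips 1 -> legal
(1,0): no bracket -> illegal
(1,1): flips 1 -> legal
(1,2): no bracket -> illegal
(1,4): no bracket -> illegal
(2,0): flips 1 -> legal
(2,4): flips 1 -> legal
(3,0): no bracket -> illegal
(3,4): flips 2 -> legal
(3,5): no bracket -> illegal
(4,1): no bracket -> illegal
(4,2): flips 1 -> legal
(4,3): no bracket -> illegal
(4,5): no bracket -> illegal
(5,3): no bracket -> illegal
(5,4): no bracket -> illegal
(5,5): flips 2 -> legal
W mobility = 7

Answer: B=5 W=7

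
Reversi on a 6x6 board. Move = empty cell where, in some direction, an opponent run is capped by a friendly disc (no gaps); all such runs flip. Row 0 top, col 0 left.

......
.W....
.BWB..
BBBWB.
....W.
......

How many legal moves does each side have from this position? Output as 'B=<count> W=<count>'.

-- B to move --
(0,0): no bracket -> illegal
(0,1): flips 1 -> legal
(0,2): no bracket -> illegal
(1,0): no bracket -> illegal
(1,2): flips 1 -> legal
(1,3): flips 1 -> legal
(2,0): no bracket -> illegal
(2,4): no bracket -> illegal
(3,5): no bracket -> illegal
(4,2): no bracket -> illegal
(4,3): flips 1 -> legal
(4,5): no bracket -> illegal
(5,3): no bracket -> illegal
(5,4): flips 1 -> legal
(5,5): no bracket -> illegal
B mobility = 5
-- W to move --
(1,0): no bracket -> illegal
(1,2): no bracket -> illegal
(1,3): flips 1 -> legal
(1,4): no bracket -> illegal
(2,0): flips 1 -> legal
(2,4): flips 2 -> legal
(2,5): no bracket -> illegal
(3,5): flips 1 -> legal
(4,0): flips 1 -> legal
(4,1): flips 2 -> legal
(4,2): flips 1 -> legal
(4,3): no bracket -> illegal
(4,5): no bracket -> illegal
W mobility = 7

Answer: B=5 W=7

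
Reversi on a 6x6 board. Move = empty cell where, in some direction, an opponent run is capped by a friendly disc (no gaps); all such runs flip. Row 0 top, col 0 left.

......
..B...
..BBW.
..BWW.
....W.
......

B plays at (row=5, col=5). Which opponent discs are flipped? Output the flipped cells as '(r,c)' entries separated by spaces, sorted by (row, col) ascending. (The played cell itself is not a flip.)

Answer: (3,3) (4,4)

Derivation:
Dir NW: opp run (4,4) (3,3) capped by B -> flip
Dir N: first cell '.' (not opp) -> no flip
Dir NE: edge -> no flip
Dir W: first cell '.' (not opp) -> no flip
Dir E: edge -> no flip
Dir SW: edge -> no flip
Dir S: edge -> no flip
Dir SE: edge -> no flip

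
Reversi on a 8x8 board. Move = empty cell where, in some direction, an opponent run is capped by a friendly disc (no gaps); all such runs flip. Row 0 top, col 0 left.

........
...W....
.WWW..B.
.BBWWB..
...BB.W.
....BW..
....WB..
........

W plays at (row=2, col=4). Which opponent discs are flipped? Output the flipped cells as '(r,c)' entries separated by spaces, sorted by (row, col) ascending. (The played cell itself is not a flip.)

Answer: (3,5)

Derivation:
Dir NW: first cell 'W' (not opp) -> no flip
Dir N: first cell '.' (not opp) -> no flip
Dir NE: first cell '.' (not opp) -> no flip
Dir W: first cell 'W' (not opp) -> no flip
Dir E: first cell '.' (not opp) -> no flip
Dir SW: first cell 'W' (not opp) -> no flip
Dir S: first cell 'W' (not opp) -> no flip
Dir SE: opp run (3,5) capped by W -> flip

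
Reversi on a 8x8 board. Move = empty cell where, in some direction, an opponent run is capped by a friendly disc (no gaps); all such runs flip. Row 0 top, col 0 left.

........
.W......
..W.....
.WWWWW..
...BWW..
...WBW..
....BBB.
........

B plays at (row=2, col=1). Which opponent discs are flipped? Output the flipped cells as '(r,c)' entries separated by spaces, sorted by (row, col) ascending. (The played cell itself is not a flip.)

Answer: (3,2)

Derivation:
Dir NW: first cell '.' (not opp) -> no flip
Dir N: opp run (1,1), next='.' -> no flip
Dir NE: first cell '.' (not opp) -> no flip
Dir W: first cell '.' (not opp) -> no flip
Dir E: opp run (2,2), next='.' -> no flip
Dir SW: first cell '.' (not opp) -> no flip
Dir S: opp run (3,1), next='.' -> no flip
Dir SE: opp run (3,2) capped by B -> flip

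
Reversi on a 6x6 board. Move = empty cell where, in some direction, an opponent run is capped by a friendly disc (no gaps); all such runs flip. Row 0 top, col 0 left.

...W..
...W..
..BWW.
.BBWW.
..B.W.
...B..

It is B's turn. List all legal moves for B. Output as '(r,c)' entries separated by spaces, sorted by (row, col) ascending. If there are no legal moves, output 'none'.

(0,2): no bracket -> illegal
(0,4): flips 1 -> legal
(1,2): no bracket -> illegal
(1,4): flips 1 -> legal
(1,5): flips 2 -> legal
(2,5): flips 2 -> legal
(3,5): flips 3 -> legal
(4,3): no bracket -> illegal
(4,5): no bracket -> illegal
(5,4): no bracket -> illegal
(5,5): flips 2 -> legal

Answer: (0,4) (1,4) (1,5) (2,5) (3,5) (5,5)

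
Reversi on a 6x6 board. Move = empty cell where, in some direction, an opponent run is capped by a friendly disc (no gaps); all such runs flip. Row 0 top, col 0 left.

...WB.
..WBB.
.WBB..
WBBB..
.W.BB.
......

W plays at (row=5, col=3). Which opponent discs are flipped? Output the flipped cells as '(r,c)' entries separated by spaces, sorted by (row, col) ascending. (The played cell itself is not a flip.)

Answer: (1,3) (2,3) (3,3) (4,3)

Derivation:
Dir NW: first cell '.' (not opp) -> no flip
Dir N: opp run (4,3) (3,3) (2,3) (1,3) capped by W -> flip
Dir NE: opp run (4,4), next='.' -> no flip
Dir W: first cell '.' (not opp) -> no flip
Dir E: first cell '.' (not opp) -> no flip
Dir SW: edge -> no flip
Dir S: edge -> no flip
Dir SE: edge -> no flip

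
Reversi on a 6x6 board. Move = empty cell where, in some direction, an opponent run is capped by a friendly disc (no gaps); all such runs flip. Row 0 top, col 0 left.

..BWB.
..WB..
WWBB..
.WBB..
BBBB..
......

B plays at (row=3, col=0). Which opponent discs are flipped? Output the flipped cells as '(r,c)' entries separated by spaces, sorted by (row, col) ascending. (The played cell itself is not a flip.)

Answer: (3,1)

Derivation:
Dir NW: edge -> no flip
Dir N: opp run (2,0), next='.' -> no flip
Dir NE: opp run (2,1) (1,2) (0,3), next=edge -> no flip
Dir W: edge -> no flip
Dir E: opp run (3,1) capped by B -> flip
Dir SW: edge -> no flip
Dir S: first cell 'B' (not opp) -> no flip
Dir SE: first cell 'B' (not opp) -> no flip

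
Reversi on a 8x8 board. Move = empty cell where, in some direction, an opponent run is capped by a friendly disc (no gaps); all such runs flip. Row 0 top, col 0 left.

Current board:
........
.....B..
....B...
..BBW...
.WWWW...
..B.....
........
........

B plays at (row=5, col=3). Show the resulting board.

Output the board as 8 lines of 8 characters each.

Answer: ........
.....B..
....B...
..BBW...
.WWBW...
..BB....
........
........

Derivation:
Place B at (5,3); scan 8 dirs for brackets.
Dir NW: opp run (4,2), next='.' -> no flip
Dir N: opp run (4,3) capped by B -> flip
Dir NE: opp run (4,4), next='.' -> no flip
Dir W: first cell 'B' (not opp) -> no flip
Dir E: first cell '.' (not opp) -> no flip
Dir SW: first cell '.' (not opp) -> no flip
Dir S: first cell '.' (not opp) -> no flip
Dir SE: first cell '.' (not opp) -> no flip
All flips: (4,3)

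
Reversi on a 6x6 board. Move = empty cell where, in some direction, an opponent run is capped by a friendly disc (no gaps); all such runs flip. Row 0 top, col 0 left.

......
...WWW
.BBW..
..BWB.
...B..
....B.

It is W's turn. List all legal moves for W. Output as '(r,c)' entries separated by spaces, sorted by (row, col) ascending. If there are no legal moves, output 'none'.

(1,0): no bracket -> illegal
(1,1): flips 1 -> legal
(1,2): no bracket -> illegal
(2,0): flips 2 -> legal
(2,4): no bracket -> illegal
(2,5): no bracket -> illegal
(3,0): no bracket -> illegal
(3,1): flips 2 -> legal
(3,5): flips 1 -> legal
(4,1): flips 1 -> legal
(4,2): no bracket -> illegal
(4,4): no bracket -> illegal
(4,5): flips 1 -> legal
(5,2): no bracket -> illegal
(5,3): flips 1 -> legal
(5,5): no bracket -> illegal

Answer: (1,1) (2,0) (3,1) (3,5) (4,1) (4,5) (5,3)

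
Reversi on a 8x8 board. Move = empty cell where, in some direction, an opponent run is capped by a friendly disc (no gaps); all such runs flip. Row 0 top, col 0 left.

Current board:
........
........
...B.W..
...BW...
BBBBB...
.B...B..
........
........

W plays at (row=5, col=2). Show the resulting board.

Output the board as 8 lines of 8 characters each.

Place W at (5,2); scan 8 dirs for brackets.
Dir NW: opp run (4,1), next='.' -> no flip
Dir N: opp run (4,2), next='.' -> no flip
Dir NE: opp run (4,3) capped by W -> flip
Dir W: opp run (5,1), next='.' -> no flip
Dir E: first cell '.' (not opp) -> no flip
Dir SW: first cell '.' (not opp) -> no flip
Dir S: first cell '.' (not opp) -> no flip
Dir SE: first cell '.' (not opp) -> no flip
All flips: (4,3)

Answer: ........
........
...B.W..
...BW...
BBBWB...
.BW..B..
........
........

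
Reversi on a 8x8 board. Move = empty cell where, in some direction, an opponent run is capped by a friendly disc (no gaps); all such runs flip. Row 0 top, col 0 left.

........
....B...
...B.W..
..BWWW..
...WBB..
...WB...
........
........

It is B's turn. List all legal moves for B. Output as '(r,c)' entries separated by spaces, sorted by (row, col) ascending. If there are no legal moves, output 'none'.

Answer: (1,5) (2,2) (2,4) (2,6) (3,6) (4,2) (5,2) (6,2) (6,3)

Derivation:
(1,5): flips 2 -> legal
(1,6): no bracket -> illegal
(2,2): flips 1 -> legal
(2,4): flips 1 -> legal
(2,6): flips 1 -> legal
(3,6): flips 4 -> legal
(4,2): flips 1 -> legal
(4,6): no bracket -> illegal
(5,2): flips 1 -> legal
(6,2): flips 1 -> legal
(6,3): flips 3 -> legal
(6,4): no bracket -> illegal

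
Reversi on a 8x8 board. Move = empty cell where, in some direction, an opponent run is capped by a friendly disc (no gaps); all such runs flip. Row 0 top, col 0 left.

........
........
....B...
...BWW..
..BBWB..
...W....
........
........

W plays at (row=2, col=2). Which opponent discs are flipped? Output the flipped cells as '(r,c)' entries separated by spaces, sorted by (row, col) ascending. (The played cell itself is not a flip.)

Answer: (3,3)

Derivation:
Dir NW: first cell '.' (not opp) -> no flip
Dir N: first cell '.' (not opp) -> no flip
Dir NE: first cell '.' (not opp) -> no flip
Dir W: first cell '.' (not opp) -> no flip
Dir E: first cell '.' (not opp) -> no flip
Dir SW: first cell '.' (not opp) -> no flip
Dir S: first cell '.' (not opp) -> no flip
Dir SE: opp run (3,3) capped by W -> flip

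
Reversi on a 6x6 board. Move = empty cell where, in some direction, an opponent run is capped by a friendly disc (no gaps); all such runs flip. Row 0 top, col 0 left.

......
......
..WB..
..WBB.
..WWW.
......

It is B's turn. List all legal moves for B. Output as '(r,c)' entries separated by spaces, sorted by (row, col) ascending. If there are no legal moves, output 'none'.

(1,1): flips 1 -> legal
(1,2): no bracket -> illegal
(1,3): no bracket -> illegal
(2,1): flips 1 -> legal
(3,1): flips 1 -> legal
(3,5): no bracket -> illegal
(4,1): flips 1 -> legal
(4,5): no bracket -> illegal
(5,1): flips 1 -> legal
(5,2): flips 1 -> legal
(5,3): flips 1 -> legal
(5,4): flips 1 -> legal
(5,5): flips 1 -> legal

Answer: (1,1) (2,1) (3,1) (4,1) (5,1) (5,2) (5,3) (5,4) (5,5)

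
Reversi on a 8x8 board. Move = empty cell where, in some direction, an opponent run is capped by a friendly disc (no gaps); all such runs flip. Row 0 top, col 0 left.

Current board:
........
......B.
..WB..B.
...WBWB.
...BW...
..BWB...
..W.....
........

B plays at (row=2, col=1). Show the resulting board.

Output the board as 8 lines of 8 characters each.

Place B at (2,1); scan 8 dirs for brackets.
Dir NW: first cell '.' (not opp) -> no flip
Dir N: first cell '.' (not opp) -> no flip
Dir NE: first cell '.' (not opp) -> no flip
Dir W: first cell '.' (not opp) -> no flip
Dir E: opp run (2,2) capped by B -> flip
Dir SW: first cell '.' (not opp) -> no flip
Dir S: first cell '.' (not opp) -> no flip
Dir SE: first cell '.' (not opp) -> no flip
All flips: (2,2)

Answer: ........
......B.
.BBB..B.
...WBWB.
...BW...
..BWB...
..W.....
........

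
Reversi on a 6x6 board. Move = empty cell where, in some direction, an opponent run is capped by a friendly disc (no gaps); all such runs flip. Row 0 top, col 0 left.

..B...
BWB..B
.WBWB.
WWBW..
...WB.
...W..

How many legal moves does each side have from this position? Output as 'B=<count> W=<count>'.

-- B to move --
(0,0): flips 1 -> legal
(0,1): no bracket -> illegal
(1,3): no bracket -> illegal
(1,4): flips 1 -> legal
(2,0): flips 2 -> legal
(3,4): flips 2 -> legal
(4,0): flips 1 -> legal
(4,1): no bracket -> illegal
(4,2): flips 2 -> legal
(5,2): no bracket -> illegal
(5,4): flips 1 -> legal
B mobility = 7
-- W to move --
(0,0): no bracket -> illegal
(0,1): flips 1 -> legal
(0,3): flips 1 -> legal
(0,4): no bracket -> illegal
(0,5): no bracket -> illegal
(1,3): flips 2 -> legal
(1,4): no bracket -> illegal
(2,0): no bracket -> illegal
(2,5): flips 1 -> legal
(3,4): no bracket -> illegal
(3,5): flips 1 -> legal
(4,1): flips 1 -> legal
(4,2): no bracket -> illegal
(4,5): flips 1 -> legal
(5,4): no bracket -> illegal
(5,5): flips 1 -> legal
W mobility = 8

Answer: B=7 W=8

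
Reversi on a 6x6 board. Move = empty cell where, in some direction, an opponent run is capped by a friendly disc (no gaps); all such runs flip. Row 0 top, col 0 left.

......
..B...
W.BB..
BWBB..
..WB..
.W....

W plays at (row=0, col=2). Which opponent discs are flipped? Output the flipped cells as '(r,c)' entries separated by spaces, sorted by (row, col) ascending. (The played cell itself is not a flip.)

Answer: (1,2) (2,2) (3,2)

Derivation:
Dir NW: edge -> no flip
Dir N: edge -> no flip
Dir NE: edge -> no flip
Dir W: first cell '.' (not opp) -> no flip
Dir E: first cell '.' (not opp) -> no flip
Dir SW: first cell '.' (not opp) -> no flip
Dir S: opp run (1,2) (2,2) (3,2) capped by W -> flip
Dir SE: first cell '.' (not opp) -> no flip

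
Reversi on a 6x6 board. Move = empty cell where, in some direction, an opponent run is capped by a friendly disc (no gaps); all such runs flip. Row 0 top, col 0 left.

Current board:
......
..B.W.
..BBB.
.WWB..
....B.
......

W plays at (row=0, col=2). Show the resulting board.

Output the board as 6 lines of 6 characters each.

Place W at (0,2); scan 8 dirs for brackets.
Dir NW: edge -> no flip
Dir N: edge -> no flip
Dir NE: edge -> no flip
Dir W: first cell '.' (not opp) -> no flip
Dir E: first cell '.' (not opp) -> no flip
Dir SW: first cell '.' (not opp) -> no flip
Dir S: opp run (1,2) (2,2) capped by W -> flip
Dir SE: first cell '.' (not opp) -> no flip
All flips: (1,2) (2,2)

Answer: ..W...
..W.W.
..WBB.
.WWB..
....B.
......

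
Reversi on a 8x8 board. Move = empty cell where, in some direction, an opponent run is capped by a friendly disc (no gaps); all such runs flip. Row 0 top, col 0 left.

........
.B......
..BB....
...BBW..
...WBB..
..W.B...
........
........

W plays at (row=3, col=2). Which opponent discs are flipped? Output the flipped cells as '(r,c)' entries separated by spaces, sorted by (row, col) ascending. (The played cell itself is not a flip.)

Dir NW: first cell '.' (not opp) -> no flip
Dir N: opp run (2,2), next='.' -> no flip
Dir NE: opp run (2,3), next='.' -> no flip
Dir W: first cell '.' (not opp) -> no flip
Dir E: opp run (3,3) (3,4) capped by W -> flip
Dir SW: first cell '.' (not opp) -> no flip
Dir S: first cell '.' (not opp) -> no flip
Dir SE: first cell 'W' (not opp) -> no flip

Answer: (3,3) (3,4)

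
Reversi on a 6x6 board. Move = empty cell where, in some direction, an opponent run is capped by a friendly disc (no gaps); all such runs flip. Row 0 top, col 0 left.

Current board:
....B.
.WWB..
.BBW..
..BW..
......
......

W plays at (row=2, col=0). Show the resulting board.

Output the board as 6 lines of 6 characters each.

Place W at (2,0); scan 8 dirs for brackets.
Dir NW: edge -> no flip
Dir N: first cell '.' (not opp) -> no flip
Dir NE: first cell 'W' (not opp) -> no flip
Dir W: edge -> no flip
Dir E: opp run (2,1) (2,2) capped by W -> flip
Dir SW: edge -> no flip
Dir S: first cell '.' (not opp) -> no flip
Dir SE: first cell '.' (not opp) -> no flip
All flips: (2,1) (2,2)

Answer: ....B.
.WWB..
WWWW..
..BW..
......
......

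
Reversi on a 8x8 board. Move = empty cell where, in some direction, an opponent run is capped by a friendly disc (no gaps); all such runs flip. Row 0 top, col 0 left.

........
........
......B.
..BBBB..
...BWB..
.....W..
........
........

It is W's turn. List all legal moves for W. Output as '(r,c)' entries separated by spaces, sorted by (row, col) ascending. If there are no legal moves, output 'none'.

Answer: (1,7) (2,2) (2,4) (2,5) (4,2) (4,6)

Derivation:
(1,5): no bracket -> illegal
(1,6): no bracket -> illegal
(1,7): flips 2 -> legal
(2,1): no bracket -> illegal
(2,2): flips 1 -> legal
(2,3): no bracket -> illegal
(2,4): flips 1 -> legal
(2,5): flips 2 -> legal
(2,7): no bracket -> illegal
(3,1): no bracket -> illegal
(3,6): no bracket -> illegal
(3,7): no bracket -> illegal
(4,1): no bracket -> illegal
(4,2): flips 1 -> legal
(4,6): flips 1 -> legal
(5,2): no bracket -> illegal
(5,3): no bracket -> illegal
(5,4): no bracket -> illegal
(5,6): no bracket -> illegal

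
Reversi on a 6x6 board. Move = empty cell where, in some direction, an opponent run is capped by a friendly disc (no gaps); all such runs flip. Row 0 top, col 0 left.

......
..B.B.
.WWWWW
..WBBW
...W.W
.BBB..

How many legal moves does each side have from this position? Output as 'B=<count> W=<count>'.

Answer: B=7 W=7

Derivation:
-- B to move --
(1,0): no bracket -> illegal
(1,1): flips 1 -> legal
(1,3): flips 1 -> legal
(1,5): flips 1 -> legal
(2,0): no bracket -> illegal
(3,0): flips 1 -> legal
(3,1): flips 1 -> legal
(4,1): flips 2 -> legal
(4,2): flips 2 -> legal
(4,4): no bracket -> illegal
(5,4): no bracket -> illegal
(5,5): no bracket -> illegal
B mobility = 7
-- W to move --
(0,1): flips 1 -> legal
(0,2): flips 1 -> legal
(0,3): flips 2 -> legal
(0,4): flips 1 -> legal
(0,5): flips 1 -> legal
(1,1): no bracket -> illegal
(1,3): no bracket -> illegal
(1,5): no bracket -> illegal
(4,0): no bracket -> illegal
(4,1): no bracket -> illegal
(4,2): flips 1 -> legal
(4,4): flips 2 -> legal
(5,0): no bracket -> illegal
(5,4): no bracket -> illegal
W mobility = 7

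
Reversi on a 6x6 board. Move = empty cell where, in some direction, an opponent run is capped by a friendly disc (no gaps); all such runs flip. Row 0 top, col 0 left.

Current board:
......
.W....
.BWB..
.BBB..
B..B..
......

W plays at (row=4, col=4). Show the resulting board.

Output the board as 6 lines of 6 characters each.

Place W at (4,4); scan 8 dirs for brackets.
Dir NW: opp run (3,3) capped by W -> flip
Dir N: first cell '.' (not opp) -> no flip
Dir NE: first cell '.' (not opp) -> no flip
Dir W: opp run (4,3), next='.' -> no flip
Dir E: first cell '.' (not opp) -> no flip
Dir SW: first cell '.' (not opp) -> no flip
Dir S: first cell '.' (not opp) -> no flip
Dir SE: first cell '.' (not opp) -> no flip
All flips: (3,3)

Answer: ......
.W....
.BWB..
.BBW..
B..BW.
......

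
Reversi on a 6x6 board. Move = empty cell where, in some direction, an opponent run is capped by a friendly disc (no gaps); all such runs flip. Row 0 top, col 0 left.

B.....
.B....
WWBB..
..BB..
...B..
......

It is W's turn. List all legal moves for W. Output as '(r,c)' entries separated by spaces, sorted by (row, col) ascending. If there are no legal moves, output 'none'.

(0,1): flips 1 -> legal
(0,2): flips 1 -> legal
(1,0): no bracket -> illegal
(1,2): no bracket -> illegal
(1,3): no bracket -> illegal
(1,4): no bracket -> illegal
(2,4): flips 2 -> legal
(3,1): no bracket -> illegal
(3,4): no bracket -> illegal
(4,1): no bracket -> illegal
(4,2): no bracket -> illegal
(4,4): no bracket -> illegal
(5,2): no bracket -> illegal
(5,3): no bracket -> illegal
(5,4): flips 2 -> legal

Answer: (0,1) (0,2) (2,4) (5,4)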